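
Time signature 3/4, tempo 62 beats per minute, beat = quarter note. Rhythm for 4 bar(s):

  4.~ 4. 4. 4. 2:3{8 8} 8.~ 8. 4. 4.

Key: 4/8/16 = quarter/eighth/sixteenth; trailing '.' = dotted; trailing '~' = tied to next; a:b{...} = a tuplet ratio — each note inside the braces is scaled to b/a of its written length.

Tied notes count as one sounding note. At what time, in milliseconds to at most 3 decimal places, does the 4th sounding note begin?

1. 0.0ms @ 0 + 2903.226ms (3)
2. 2903.226ms @ 3 + 1451.613ms (3/2)
3. 4354.839ms @ 9/2 + 1451.613ms (3/2)
4. 5806.452ms @ 6 + 725.806ms (3/4)
5. 6532.258ms @ 27/4 + 725.806ms (3/4)
6. 7258.065ms @ 15/2 + 1451.613ms (3/2)
7. 8709.677ms @ 9 + 1451.613ms (3/2)
8. 10161.29ms @ 21/2 + 1451.613ms (3/2)

note 4 onset = 6b = 5806.452ms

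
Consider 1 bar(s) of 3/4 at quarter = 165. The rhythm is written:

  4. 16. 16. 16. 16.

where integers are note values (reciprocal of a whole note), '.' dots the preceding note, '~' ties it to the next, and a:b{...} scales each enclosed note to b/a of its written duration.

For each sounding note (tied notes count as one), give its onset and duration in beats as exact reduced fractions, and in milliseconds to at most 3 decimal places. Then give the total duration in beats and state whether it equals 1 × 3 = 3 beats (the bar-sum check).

1) 0.0ms=0b +545.455ms=3/2b
2) 545.455ms=3/2b +136.364ms=3/8b
3) 681.818ms=15/8b +136.364ms=3/8b
4) 818.182ms=9/4b +136.364ms=3/8b
5) 954.545ms=21/8b +136.364ms=3/8b
Σ=3b of 3 (165bpm 3/4) — PASS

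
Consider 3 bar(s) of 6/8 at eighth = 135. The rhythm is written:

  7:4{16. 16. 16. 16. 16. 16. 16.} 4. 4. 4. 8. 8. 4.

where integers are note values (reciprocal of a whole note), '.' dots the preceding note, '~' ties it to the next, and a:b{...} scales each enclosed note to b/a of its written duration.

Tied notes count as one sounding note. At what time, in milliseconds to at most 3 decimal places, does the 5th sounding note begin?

1. 0.0ms @ 0 + 190.476ms (3/7)
2. 190.476ms @ 3/7 + 190.476ms (3/7)
3. 380.952ms @ 6/7 + 190.476ms (3/7)
4. 571.429ms @ 9/7 + 190.476ms (3/7)
5. 761.905ms @ 12/7 + 190.476ms (3/7)
6. 952.381ms @ 15/7 + 190.476ms (3/7)
7. 1142.857ms @ 18/7 + 190.476ms (3/7)
8. 1333.333ms @ 3 + 1333.333ms (3)
9. 2666.667ms @ 6 + 1333.333ms (3)
10. 4000.0ms @ 9 + 1333.333ms (3)
11. 5333.333ms @ 12 + 666.667ms (3/2)
12. 6000.0ms @ 27/2 + 666.667ms (3/2)
13. 6666.667ms @ 15 + 1333.333ms (3)

note 5 onset = 12/7b = 761.905ms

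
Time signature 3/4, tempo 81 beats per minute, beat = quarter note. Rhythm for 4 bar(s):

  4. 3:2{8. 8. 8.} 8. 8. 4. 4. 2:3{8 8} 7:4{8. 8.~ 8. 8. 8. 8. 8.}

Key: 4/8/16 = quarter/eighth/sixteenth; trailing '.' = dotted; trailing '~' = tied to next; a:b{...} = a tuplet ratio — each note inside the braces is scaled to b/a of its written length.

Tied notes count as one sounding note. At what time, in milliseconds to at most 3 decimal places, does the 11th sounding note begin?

note 11 onset = 9b = 6666.667ms

1. 0.0ms @ 0 + 1111.111ms (3/2)
2. 1111.111ms @ 3/2 + 370.37ms (1/2)
3. 1481.481ms @ 2 + 370.37ms (1/2)
4. 1851.852ms @ 5/2 + 370.37ms (1/2)
5. 2222.222ms @ 3 + 555.556ms (3/4)
6. 2777.778ms @ 15/4 + 555.556ms (3/4)
7. 3333.333ms @ 9/2 + 1111.111ms (3/2)
8. 4444.444ms @ 6 + 1111.111ms (3/2)
9. 5555.556ms @ 15/2 + 555.556ms (3/4)
10. 6111.111ms @ 33/4 + 555.556ms (3/4)
11. 6666.667ms @ 9 + 317.46ms (3/7)
12. 6984.127ms @ 66/7 + 634.921ms (6/7)
13. 7619.048ms @ 72/7 + 317.46ms (3/7)
14. 7936.508ms @ 75/7 + 317.46ms (3/7)
15. 8253.968ms @ 78/7 + 317.46ms (3/7)
16. 8571.429ms @ 81/7 + 317.46ms (3/7)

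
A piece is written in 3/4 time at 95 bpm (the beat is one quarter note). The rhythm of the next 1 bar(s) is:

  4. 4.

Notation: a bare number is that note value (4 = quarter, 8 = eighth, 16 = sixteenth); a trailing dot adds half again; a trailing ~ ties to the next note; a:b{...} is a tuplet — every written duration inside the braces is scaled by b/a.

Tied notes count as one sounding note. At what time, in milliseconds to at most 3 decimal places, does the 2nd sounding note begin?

note 2 onset = 3/2b = 947.368ms

1. 0.0ms @ 0 + 947.368ms (3/2)
2. 947.368ms @ 3/2 + 947.368ms (3/2)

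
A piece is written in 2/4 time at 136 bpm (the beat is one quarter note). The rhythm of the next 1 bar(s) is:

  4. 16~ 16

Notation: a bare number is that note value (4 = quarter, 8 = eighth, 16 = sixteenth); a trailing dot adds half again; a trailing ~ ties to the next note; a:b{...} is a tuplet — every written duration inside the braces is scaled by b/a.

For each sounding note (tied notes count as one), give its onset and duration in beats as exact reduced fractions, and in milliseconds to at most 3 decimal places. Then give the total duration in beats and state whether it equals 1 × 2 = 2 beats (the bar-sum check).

1) 0.0ms=0b +661.765ms=3/2b
2) 661.765ms=3/2b +220.588ms=1/2b
Σ=2b of 2 (136bpm 2/4) — PASS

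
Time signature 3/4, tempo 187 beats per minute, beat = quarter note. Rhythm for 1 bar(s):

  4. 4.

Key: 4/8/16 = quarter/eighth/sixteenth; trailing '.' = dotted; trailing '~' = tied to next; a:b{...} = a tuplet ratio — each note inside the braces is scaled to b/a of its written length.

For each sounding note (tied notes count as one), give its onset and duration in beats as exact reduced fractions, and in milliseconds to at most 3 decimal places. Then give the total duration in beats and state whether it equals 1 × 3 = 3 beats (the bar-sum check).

1) 0.0ms=0b +481.283ms=3/2b
2) 481.283ms=3/2b +481.283ms=3/2b
Σ=3b of 3 (187bpm 3/4) — PASS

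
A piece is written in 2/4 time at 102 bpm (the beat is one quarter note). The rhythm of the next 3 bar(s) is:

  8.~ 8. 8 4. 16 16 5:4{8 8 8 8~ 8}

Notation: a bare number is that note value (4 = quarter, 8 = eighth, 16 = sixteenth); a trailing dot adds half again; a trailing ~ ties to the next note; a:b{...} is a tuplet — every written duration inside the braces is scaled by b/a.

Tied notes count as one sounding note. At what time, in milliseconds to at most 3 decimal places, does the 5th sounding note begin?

note 5 onset = 15/4b = 2205.882ms

1. 0.0ms @ 0 + 882.353ms (3/2)
2. 882.353ms @ 3/2 + 294.118ms (1/2)
3. 1176.471ms @ 2 + 882.353ms (3/2)
4. 2058.824ms @ 7/2 + 147.059ms (1/4)
5. 2205.882ms @ 15/4 + 147.059ms (1/4)
6. 2352.941ms @ 4 + 235.294ms (2/5)
7. 2588.235ms @ 22/5 + 235.294ms (2/5)
8. 2823.529ms @ 24/5 + 235.294ms (2/5)
9. 3058.824ms @ 26/5 + 470.588ms (4/5)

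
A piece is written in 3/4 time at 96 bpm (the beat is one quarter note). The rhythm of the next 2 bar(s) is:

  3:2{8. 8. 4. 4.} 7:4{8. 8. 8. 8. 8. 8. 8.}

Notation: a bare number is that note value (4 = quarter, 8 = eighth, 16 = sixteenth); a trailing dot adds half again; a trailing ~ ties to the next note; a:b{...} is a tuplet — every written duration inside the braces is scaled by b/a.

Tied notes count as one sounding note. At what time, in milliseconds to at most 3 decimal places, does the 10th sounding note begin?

note 10 onset = 36/7b = 3214.286ms

1. 0.0ms @ 0 + 312.5ms (1/2)
2. 312.5ms @ 1/2 + 312.5ms (1/2)
3. 625.0ms @ 1 + 625.0ms (1)
4. 1250.0ms @ 2 + 625.0ms (1)
5. 1875.0ms @ 3 + 267.857ms (3/7)
6. 2142.857ms @ 24/7 + 267.857ms (3/7)
7. 2410.714ms @ 27/7 + 267.857ms (3/7)
8. 2678.571ms @ 30/7 + 267.857ms (3/7)
9. 2946.429ms @ 33/7 + 267.857ms (3/7)
10. 3214.286ms @ 36/7 + 267.857ms (3/7)
11. 3482.143ms @ 39/7 + 267.857ms (3/7)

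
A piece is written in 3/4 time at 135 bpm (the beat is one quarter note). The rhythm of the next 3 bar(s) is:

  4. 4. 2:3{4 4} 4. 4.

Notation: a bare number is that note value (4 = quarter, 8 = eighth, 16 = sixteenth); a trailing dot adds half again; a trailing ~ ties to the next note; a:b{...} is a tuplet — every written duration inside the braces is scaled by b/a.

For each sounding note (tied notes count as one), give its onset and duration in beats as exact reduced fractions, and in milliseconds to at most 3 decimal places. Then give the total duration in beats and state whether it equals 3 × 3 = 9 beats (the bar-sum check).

1) 0.0ms=0b +666.667ms=3/2b
2) 666.667ms=3/2b +666.667ms=3/2b
3) 1333.333ms=3b +666.667ms=3/2b
4) 2000.0ms=9/2b +666.667ms=3/2b
5) 2666.667ms=6b +666.667ms=3/2b
6) 3333.333ms=15/2b +666.667ms=3/2b
Σ=9b of 9 (135bpm 3/4) — PASS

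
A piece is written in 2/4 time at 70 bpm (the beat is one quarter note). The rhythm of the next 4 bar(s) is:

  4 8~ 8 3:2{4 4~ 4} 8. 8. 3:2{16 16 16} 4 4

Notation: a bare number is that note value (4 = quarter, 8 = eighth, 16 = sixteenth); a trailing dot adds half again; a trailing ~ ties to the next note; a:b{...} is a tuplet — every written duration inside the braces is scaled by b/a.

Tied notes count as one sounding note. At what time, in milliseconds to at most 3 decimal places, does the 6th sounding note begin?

note 6 onset = 19/4b = 4071.429ms

1. 0.0ms @ 0 + 857.143ms (1)
2. 857.143ms @ 1 + 857.143ms (1)
3. 1714.286ms @ 2 + 571.429ms (2/3)
4. 2285.714ms @ 8/3 + 1142.857ms (4/3)
5. 3428.571ms @ 4 + 642.857ms (3/4)
6. 4071.429ms @ 19/4 + 642.857ms (3/4)
7. 4714.286ms @ 11/2 + 142.857ms (1/6)
8. 4857.143ms @ 17/3 + 142.857ms (1/6)
9. 5000.0ms @ 35/6 + 142.857ms (1/6)
10. 5142.857ms @ 6 + 857.143ms (1)
11. 6000.0ms @ 7 + 857.143ms (1)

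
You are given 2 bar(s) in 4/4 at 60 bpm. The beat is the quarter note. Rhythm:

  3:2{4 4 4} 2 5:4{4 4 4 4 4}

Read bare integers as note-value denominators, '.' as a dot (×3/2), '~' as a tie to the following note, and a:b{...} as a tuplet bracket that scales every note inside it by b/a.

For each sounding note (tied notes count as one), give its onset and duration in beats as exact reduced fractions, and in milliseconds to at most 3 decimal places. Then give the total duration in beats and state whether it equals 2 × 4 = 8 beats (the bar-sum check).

1) 0.0ms=0b +666.667ms=2/3b
2) 666.667ms=2/3b +666.667ms=2/3b
3) 1333.333ms=4/3b +666.667ms=2/3b
4) 2000.0ms=2b +2000.0ms=2b
5) 4000.0ms=4b +800.0ms=4/5b
6) 4800.0ms=24/5b +800.0ms=4/5b
7) 5600.0ms=28/5b +800.0ms=4/5b
8) 6400.0ms=32/5b +800.0ms=4/5b
9) 7200.0ms=36/5b +800.0ms=4/5b
Σ=8b of 8 (60bpm 4/4) — PASS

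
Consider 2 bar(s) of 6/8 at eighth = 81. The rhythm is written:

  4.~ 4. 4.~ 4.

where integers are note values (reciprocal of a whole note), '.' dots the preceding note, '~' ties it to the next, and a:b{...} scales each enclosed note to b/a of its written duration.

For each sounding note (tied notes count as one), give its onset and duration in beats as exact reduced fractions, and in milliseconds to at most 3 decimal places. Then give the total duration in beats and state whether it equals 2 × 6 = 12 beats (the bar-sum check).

1) 0.0ms=0b +4444.444ms=6b
2) 4444.444ms=6b +4444.444ms=6b
Σ=12b of 12 (81bpm 6/8) — PASS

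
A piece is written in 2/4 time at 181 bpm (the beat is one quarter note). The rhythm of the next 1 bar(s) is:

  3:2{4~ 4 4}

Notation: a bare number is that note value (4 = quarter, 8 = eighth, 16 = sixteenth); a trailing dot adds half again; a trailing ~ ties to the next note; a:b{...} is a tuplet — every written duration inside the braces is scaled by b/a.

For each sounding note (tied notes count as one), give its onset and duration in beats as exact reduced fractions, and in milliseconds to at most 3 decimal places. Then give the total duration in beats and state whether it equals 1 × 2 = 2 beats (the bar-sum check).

1) 0.0ms=0b +441.989ms=4/3b
2) 441.989ms=4/3b +220.994ms=2/3b
Σ=2b of 2 (181bpm 2/4) — PASS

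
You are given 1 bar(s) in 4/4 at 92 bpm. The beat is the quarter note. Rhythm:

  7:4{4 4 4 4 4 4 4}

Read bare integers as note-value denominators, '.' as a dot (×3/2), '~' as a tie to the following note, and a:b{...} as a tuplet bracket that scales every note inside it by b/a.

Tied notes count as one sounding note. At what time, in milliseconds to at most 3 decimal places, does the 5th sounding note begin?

note 5 onset = 16/7b = 1490.683ms

1. 0.0ms @ 0 + 372.671ms (4/7)
2. 372.671ms @ 4/7 + 372.671ms (4/7)
3. 745.342ms @ 8/7 + 372.671ms (4/7)
4. 1118.012ms @ 12/7 + 372.671ms (4/7)
5. 1490.683ms @ 16/7 + 372.671ms (4/7)
6. 1863.354ms @ 20/7 + 372.671ms (4/7)
7. 2236.025ms @ 24/7 + 372.671ms (4/7)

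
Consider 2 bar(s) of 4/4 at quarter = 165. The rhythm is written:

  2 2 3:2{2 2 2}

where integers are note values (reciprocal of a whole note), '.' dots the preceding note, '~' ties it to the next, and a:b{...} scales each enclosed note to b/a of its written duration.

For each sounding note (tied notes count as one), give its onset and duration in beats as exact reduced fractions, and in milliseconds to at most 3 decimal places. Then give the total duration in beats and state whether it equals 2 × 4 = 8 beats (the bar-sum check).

1) 0.0ms=0b +727.273ms=2b
2) 727.273ms=2b +727.273ms=2b
3) 1454.545ms=4b +484.848ms=4/3b
4) 1939.394ms=16/3b +484.848ms=4/3b
5) 2424.242ms=20/3b +484.848ms=4/3b
Σ=8b of 8 (165bpm 4/4) — PASS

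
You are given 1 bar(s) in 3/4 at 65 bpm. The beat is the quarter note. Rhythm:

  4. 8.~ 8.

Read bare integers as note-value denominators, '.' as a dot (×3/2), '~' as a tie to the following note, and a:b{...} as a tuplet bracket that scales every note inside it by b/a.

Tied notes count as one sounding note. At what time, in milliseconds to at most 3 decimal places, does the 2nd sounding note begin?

1. 0.0ms @ 0 + 1384.615ms (3/2)
2. 1384.615ms @ 3/2 + 1384.615ms (3/2)

note 2 onset = 3/2b = 1384.615ms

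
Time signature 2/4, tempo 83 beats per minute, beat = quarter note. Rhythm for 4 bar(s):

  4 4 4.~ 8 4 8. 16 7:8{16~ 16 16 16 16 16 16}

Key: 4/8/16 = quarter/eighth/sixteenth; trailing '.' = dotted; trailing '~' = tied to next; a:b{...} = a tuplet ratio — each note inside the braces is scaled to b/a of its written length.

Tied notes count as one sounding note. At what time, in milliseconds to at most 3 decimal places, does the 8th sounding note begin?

note 8 onset = 46/7b = 4750.43ms

1. 0.0ms @ 0 + 722.892ms (1)
2. 722.892ms @ 1 + 722.892ms (1)
3. 1445.783ms @ 2 + 1445.783ms (2)
4. 2891.566ms @ 4 + 722.892ms (1)
5. 3614.458ms @ 5 + 542.169ms (3/4)
6. 4156.627ms @ 23/4 + 180.723ms (1/4)
7. 4337.349ms @ 6 + 413.081ms (4/7)
8. 4750.43ms @ 46/7 + 206.54ms (2/7)
9. 4956.971ms @ 48/7 + 206.54ms (2/7)
10. 5163.511ms @ 50/7 + 206.54ms (2/7)
11. 5370.052ms @ 52/7 + 206.54ms (2/7)
12. 5576.592ms @ 54/7 + 206.54ms (2/7)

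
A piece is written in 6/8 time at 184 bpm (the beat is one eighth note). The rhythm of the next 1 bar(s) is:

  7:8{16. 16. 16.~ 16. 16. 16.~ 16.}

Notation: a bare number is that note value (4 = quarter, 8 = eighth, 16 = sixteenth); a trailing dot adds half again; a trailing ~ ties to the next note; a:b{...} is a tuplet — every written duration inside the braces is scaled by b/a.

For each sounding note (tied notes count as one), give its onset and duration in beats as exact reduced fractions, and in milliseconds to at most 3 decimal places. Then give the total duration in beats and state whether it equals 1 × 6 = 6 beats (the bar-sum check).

1) 0.0ms=0b +279.503ms=6/7b
2) 279.503ms=6/7b +279.503ms=6/7b
3) 559.006ms=12/7b +559.006ms=12/7b
4) 1118.012ms=24/7b +279.503ms=6/7b
5) 1397.516ms=30/7b +559.006ms=12/7b
Σ=6b of 6 (184bpm 6/8) — PASS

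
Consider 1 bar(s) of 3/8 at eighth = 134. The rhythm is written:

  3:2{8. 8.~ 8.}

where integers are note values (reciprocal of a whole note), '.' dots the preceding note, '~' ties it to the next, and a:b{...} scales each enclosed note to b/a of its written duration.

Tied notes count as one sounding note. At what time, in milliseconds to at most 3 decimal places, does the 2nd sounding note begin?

1. 0.0ms @ 0 + 447.761ms (1)
2. 447.761ms @ 1 + 895.522ms (2)

note 2 onset = 1b = 447.761ms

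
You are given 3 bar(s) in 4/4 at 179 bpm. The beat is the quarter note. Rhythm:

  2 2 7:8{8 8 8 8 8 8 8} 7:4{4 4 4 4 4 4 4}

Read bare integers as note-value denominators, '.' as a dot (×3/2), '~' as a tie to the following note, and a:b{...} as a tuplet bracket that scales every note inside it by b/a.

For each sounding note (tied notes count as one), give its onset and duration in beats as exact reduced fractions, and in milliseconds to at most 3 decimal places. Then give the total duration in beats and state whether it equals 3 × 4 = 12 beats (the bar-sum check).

1) 0.0ms=0b +670.391ms=2b
2) 670.391ms=2b +670.391ms=2b
3) 1340.782ms=4b +191.54ms=4/7b
4) 1532.322ms=32/7b +191.54ms=4/7b
5) 1723.863ms=36/7b +191.54ms=4/7b
6) 1915.403ms=40/7b +191.54ms=4/7b
7) 2106.943ms=44/7b +191.54ms=4/7b
8) 2298.484ms=48/7b +191.54ms=4/7b
9) 2490.024ms=52/7b +191.54ms=4/7b
10) 2681.564ms=8b +191.54ms=4/7b
11) 2873.105ms=60/7b +191.54ms=4/7b
12) 3064.645ms=64/7b +191.54ms=4/7b
13) 3256.185ms=68/7b +191.54ms=4/7b
14) 3447.725ms=72/7b +191.54ms=4/7b
15) 3639.266ms=76/7b +191.54ms=4/7b
16) 3830.806ms=80/7b +191.54ms=4/7b
Σ=12b of 12 (179bpm 4/4) — PASS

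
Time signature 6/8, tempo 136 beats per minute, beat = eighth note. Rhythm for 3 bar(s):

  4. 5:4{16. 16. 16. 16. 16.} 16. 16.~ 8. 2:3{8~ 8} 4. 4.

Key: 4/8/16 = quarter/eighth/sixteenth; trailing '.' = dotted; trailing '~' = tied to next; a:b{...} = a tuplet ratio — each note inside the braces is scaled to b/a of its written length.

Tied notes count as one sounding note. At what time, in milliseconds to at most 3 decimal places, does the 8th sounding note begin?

note 8 onset = 27/4b = 2977.941ms

1. 0.0ms @ 0 + 1323.529ms (3)
2. 1323.529ms @ 3 + 264.706ms (3/5)
3. 1588.235ms @ 18/5 + 264.706ms (3/5)
4. 1852.941ms @ 21/5 + 264.706ms (3/5)
5. 2117.647ms @ 24/5 + 264.706ms (3/5)
6. 2382.353ms @ 27/5 + 264.706ms (3/5)
7. 2647.059ms @ 6 + 330.882ms (3/4)
8. 2977.941ms @ 27/4 + 992.647ms (9/4)
9. 3970.588ms @ 9 + 1323.529ms (3)
10. 5294.118ms @ 12 + 1323.529ms (3)
11. 6617.647ms @ 15 + 1323.529ms (3)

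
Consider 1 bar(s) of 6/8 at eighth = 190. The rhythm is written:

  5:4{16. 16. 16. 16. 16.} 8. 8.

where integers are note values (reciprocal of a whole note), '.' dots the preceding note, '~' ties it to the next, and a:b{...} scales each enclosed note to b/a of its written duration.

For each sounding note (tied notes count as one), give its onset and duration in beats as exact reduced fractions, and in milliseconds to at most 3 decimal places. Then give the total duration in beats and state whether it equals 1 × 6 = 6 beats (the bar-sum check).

1) 0.0ms=0b +189.474ms=3/5b
2) 189.474ms=3/5b +189.474ms=3/5b
3) 378.947ms=6/5b +189.474ms=3/5b
4) 568.421ms=9/5b +189.474ms=3/5b
5) 757.895ms=12/5b +189.474ms=3/5b
6) 947.368ms=3b +473.684ms=3/2b
7) 1421.053ms=9/2b +473.684ms=3/2b
Σ=6b of 6 (190bpm 6/8) — PASS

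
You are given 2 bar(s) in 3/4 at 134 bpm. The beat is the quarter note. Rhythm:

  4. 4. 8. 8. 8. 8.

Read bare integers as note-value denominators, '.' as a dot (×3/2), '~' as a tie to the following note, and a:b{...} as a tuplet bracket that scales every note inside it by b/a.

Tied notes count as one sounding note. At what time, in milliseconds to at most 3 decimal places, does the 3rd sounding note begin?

note 3 onset = 3b = 1343.284ms

1. 0.0ms @ 0 + 671.642ms (3/2)
2. 671.642ms @ 3/2 + 671.642ms (3/2)
3. 1343.284ms @ 3 + 335.821ms (3/4)
4. 1679.104ms @ 15/4 + 335.821ms (3/4)
5. 2014.925ms @ 9/2 + 335.821ms (3/4)
6. 2350.746ms @ 21/4 + 335.821ms (3/4)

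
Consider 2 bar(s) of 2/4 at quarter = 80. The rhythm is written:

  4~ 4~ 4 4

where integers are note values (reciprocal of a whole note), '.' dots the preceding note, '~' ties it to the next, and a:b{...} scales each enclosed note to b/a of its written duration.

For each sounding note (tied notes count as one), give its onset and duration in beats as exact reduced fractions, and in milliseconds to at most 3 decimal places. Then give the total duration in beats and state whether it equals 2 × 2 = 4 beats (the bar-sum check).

1) 0.0ms=0b +2250.0ms=3b
2) 2250.0ms=3b +750.0ms=1b
Σ=4b of 4 (80bpm 2/4) — PASS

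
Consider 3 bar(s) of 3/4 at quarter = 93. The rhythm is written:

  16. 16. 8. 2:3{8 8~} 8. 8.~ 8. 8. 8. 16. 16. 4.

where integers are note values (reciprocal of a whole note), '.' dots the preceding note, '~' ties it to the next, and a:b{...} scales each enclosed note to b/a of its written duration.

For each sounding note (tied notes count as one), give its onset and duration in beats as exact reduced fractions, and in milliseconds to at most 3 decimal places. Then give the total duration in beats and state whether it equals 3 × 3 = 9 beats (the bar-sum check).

1) 0.0ms=0b +241.935ms=3/8b
2) 241.935ms=3/8b +241.935ms=3/8b
3) 483.871ms=3/4b +483.871ms=3/4b
4) 967.742ms=3/2b +483.871ms=3/4b
5) 1451.613ms=9/4b +967.742ms=3/2b
6) 2419.355ms=15/4b +967.742ms=3/2b
7) 3387.097ms=21/4b +483.871ms=3/4b
8) 3870.968ms=6b +483.871ms=3/4b
9) 4354.839ms=27/4b +241.935ms=3/8b
10) 4596.774ms=57/8b +241.935ms=3/8b
11) 4838.71ms=15/2b +967.742ms=3/2b
Σ=9b of 9 (93bpm 3/4) — PASS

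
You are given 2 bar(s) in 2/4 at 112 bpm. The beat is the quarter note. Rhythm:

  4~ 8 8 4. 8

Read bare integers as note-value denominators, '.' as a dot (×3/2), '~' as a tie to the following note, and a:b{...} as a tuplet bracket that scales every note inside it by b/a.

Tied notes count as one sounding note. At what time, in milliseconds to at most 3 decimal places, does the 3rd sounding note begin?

note 3 onset = 2b = 1071.429ms

1. 0.0ms @ 0 + 803.571ms (3/2)
2. 803.571ms @ 3/2 + 267.857ms (1/2)
3. 1071.429ms @ 2 + 803.571ms (3/2)
4. 1875.0ms @ 7/2 + 267.857ms (1/2)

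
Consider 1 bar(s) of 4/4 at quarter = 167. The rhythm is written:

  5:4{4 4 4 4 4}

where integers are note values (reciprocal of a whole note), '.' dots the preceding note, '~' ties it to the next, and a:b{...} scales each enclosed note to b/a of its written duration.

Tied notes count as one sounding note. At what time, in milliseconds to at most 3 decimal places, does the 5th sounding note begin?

1. 0.0ms @ 0 + 287.425ms (4/5)
2. 287.425ms @ 4/5 + 287.425ms (4/5)
3. 574.85ms @ 8/5 + 287.425ms (4/5)
4. 862.275ms @ 12/5 + 287.425ms (4/5)
5. 1149.701ms @ 16/5 + 287.425ms (4/5)

note 5 onset = 16/5b = 1149.701ms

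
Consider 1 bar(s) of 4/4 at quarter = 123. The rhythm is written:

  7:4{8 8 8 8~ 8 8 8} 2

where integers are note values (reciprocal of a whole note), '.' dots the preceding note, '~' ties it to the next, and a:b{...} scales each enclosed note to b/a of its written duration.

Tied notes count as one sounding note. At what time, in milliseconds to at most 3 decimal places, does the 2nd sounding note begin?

1. 0.0ms @ 0 + 139.373ms (2/7)
2. 139.373ms @ 2/7 + 139.373ms (2/7)
3. 278.746ms @ 4/7 + 139.373ms (2/7)
4. 418.118ms @ 6/7 + 278.746ms (4/7)
5. 696.864ms @ 10/7 + 139.373ms (2/7)
6. 836.237ms @ 12/7 + 139.373ms (2/7)
7. 975.61ms @ 2 + 975.61ms (2)

note 2 onset = 2/7b = 139.373ms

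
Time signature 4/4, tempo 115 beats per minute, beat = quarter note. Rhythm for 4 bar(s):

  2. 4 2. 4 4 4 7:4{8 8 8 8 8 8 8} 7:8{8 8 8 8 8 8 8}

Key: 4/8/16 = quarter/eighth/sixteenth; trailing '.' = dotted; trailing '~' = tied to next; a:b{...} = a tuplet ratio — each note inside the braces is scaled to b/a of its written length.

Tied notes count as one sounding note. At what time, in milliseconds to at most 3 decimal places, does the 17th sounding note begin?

note 17 onset = 96/7b = 7155.28ms

1. 0.0ms @ 0 + 1565.217ms (3)
2. 1565.217ms @ 3 + 521.739ms (1)
3. 2086.957ms @ 4 + 1565.217ms (3)
4. 3652.174ms @ 7 + 521.739ms (1)
5. 4173.913ms @ 8 + 521.739ms (1)
6. 4695.652ms @ 9 + 521.739ms (1)
7. 5217.391ms @ 10 + 149.068ms (2/7)
8. 5366.46ms @ 72/7 + 149.068ms (2/7)
9. 5515.528ms @ 74/7 + 149.068ms (2/7)
10. 5664.596ms @ 76/7 + 149.068ms (2/7)
11. 5813.665ms @ 78/7 + 149.068ms (2/7)
12. 5962.733ms @ 80/7 + 149.068ms (2/7)
13. 6111.801ms @ 82/7 + 149.068ms (2/7)
14. 6260.87ms @ 12 + 298.137ms (4/7)
15. 6559.006ms @ 88/7 + 298.137ms (4/7)
16. 6857.143ms @ 92/7 + 298.137ms (4/7)
17. 7155.28ms @ 96/7 + 298.137ms (4/7)
18. 7453.416ms @ 100/7 + 298.137ms (4/7)
19. 7751.553ms @ 104/7 + 298.137ms (4/7)
20. 8049.689ms @ 108/7 + 298.137ms (4/7)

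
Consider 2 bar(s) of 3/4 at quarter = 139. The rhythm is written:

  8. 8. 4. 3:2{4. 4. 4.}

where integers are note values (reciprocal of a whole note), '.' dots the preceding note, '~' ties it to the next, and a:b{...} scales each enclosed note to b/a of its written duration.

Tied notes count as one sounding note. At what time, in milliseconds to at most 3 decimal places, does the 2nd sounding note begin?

note 2 onset = 3/4b = 323.741ms

1. 0.0ms @ 0 + 323.741ms (3/4)
2. 323.741ms @ 3/4 + 323.741ms (3/4)
3. 647.482ms @ 3/2 + 647.482ms (3/2)
4. 1294.964ms @ 3 + 431.655ms (1)
5. 1726.619ms @ 4 + 431.655ms (1)
6. 2158.273ms @ 5 + 431.655ms (1)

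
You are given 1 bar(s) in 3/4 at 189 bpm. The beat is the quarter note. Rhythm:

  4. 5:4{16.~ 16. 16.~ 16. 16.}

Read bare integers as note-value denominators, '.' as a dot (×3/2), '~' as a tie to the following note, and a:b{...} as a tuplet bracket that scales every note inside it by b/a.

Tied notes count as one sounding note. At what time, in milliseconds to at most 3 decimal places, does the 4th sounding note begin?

note 4 onset = 27/10b = 857.143ms

1. 0.0ms @ 0 + 476.19ms (3/2)
2. 476.19ms @ 3/2 + 190.476ms (3/5)
3. 666.667ms @ 21/10 + 190.476ms (3/5)
4. 857.143ms @ 27/10 + 95.238ms (3/10)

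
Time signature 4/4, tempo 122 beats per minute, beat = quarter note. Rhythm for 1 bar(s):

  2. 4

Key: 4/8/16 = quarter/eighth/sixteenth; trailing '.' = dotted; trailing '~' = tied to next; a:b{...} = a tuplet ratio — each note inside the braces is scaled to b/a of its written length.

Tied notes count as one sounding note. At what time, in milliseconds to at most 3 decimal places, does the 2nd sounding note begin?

note 2 onset = 3b = 1475.41ms

1. 0.0ms @ 0 + 1475.41ms (3)
2. 1475.41ms @ 3 + 491.803ms (1)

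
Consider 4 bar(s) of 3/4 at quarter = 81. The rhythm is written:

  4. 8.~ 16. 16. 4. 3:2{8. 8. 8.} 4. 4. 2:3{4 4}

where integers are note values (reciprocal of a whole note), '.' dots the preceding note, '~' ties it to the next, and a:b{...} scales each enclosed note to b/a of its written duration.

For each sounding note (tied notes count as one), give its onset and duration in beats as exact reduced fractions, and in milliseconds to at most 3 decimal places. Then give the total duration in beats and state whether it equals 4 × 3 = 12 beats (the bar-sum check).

1) 0.0ms=0b +1111.111ms=3/2b
2) 1111.111ms=3/2b +833.333ms=9/8b
3) 1944.444ms=21/8b +277.778ms=3/8b
4) 2222.222ms=3b +1111.111ms=3/2b
5) 3333.333ms=9/2b +370.37ms=1/2b
6) 3703.704ms=5b +370.37ms=1/2b
7) 4074.074ms=11/2b +370.37ms=1/2b
8) 4444.444ms=6b +1111.111ms=3/2b
9) 5555.556ms=15/2b +1111.111ms=3/2b
10) 6666.667ms=9b +1111.111ms=3/2b
11) 7777.778ms=21/2b +1111.111ms=3/2b
Σ=12b of 12 (81bpm 3/4) — PASS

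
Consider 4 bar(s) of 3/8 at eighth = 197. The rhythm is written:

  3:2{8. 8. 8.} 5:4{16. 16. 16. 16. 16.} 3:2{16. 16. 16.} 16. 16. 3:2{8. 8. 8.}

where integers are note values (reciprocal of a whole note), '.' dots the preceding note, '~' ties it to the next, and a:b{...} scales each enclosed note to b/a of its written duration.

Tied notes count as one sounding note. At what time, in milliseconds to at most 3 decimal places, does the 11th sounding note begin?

1. 0.0ms @ 0 + 304.569ms (1)
2. 304.569ms @ 1 + 304.569ms (1)
3. 609.137ms @ 2 + 304.569ms (1)
4. 913.706ms @ 3 + 182.741ms (3/5)
5. 1096.447ms @ 18/5 + 182.741ms (3/5)
6. 1279.188ms @ 21/5 + 182.741ms (3/5)
7. 1461.929ms @ 24/5 + 182.741ms (3/5)
8. 1644.67ms @ 27/5 + 182.741ms (3/5)
9. 1827.411ms @ 6 + 152.284ms (1/2)
10. 1979.695ms @ 13/2 + 152.284ms (1/2)
11. 2131.98ms @ 7 + 152.284ms (1/2)
12. 2284.264ms @ 15/2 + 228.426ms (3/4)
13. 2512.69ms @ 33/4 + 228.426ms (3/4)
14. 2741.117ms @ 9 + 304.569ms (1)
15. 3045.685ms @ 10 + 304.569ms (1)
16. 3350.254ms @ 11 + 304.569ms (1)

note 11 onset = 7b = 2131.98ms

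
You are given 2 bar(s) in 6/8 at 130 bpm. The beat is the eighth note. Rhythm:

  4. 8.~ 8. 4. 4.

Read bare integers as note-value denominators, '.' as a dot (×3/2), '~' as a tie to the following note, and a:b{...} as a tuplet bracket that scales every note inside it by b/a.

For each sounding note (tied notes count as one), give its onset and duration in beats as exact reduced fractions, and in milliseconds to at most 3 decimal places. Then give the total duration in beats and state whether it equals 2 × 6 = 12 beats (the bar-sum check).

1) 0.0ms=0b +1384.615ms=3b
2) 1384.615ms=3b +1384.615ms=3b
3) 2769.231ms=6b +1384.615ms=3b
4) 4153.846ms=9b +1384.615ms=3b
Σ=12b of 12 (130bpm 6/8) — PASS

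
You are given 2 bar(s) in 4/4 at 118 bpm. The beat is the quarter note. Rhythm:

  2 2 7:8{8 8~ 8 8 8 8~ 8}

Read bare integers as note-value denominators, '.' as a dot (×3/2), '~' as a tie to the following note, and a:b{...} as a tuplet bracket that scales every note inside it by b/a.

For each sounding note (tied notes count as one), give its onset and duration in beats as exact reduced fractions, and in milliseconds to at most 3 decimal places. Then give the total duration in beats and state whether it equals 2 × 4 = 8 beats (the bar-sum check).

1) 0.0ms=0b +1016.949ms=2b
2) 1016.949ms=2b +1016.949ms=2b
3) 2033.898ms=4b +290.557ms=4/7b
4) 2324.455ms=32/7b +581.114ms=8/7b
5) 2905.569ms=40/7b +290.557ms=4/7b
6) 3196.126ms=44/7b +290.557ms=4/7b
7) 3486.683ms=48/7b +581.114ms=8/7b
Σ=8b of 8 (118bpm 4/4) — PASS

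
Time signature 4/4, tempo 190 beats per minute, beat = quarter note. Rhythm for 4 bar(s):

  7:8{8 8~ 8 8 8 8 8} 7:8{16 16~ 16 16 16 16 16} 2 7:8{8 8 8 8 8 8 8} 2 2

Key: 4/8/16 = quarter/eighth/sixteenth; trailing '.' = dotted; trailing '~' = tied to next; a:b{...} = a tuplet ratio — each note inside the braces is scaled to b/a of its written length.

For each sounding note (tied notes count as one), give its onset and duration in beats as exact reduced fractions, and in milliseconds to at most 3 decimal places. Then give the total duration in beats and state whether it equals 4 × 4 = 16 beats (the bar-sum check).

1) 0.0ms=0b +180.451ms=4/7b
2) 180.451ms=4/7b +360.902ms=8/7b
3) 541.353ms=12/7b +180.451ms=4/7b
4) 721.805ms=16/7b +180.451ms=4/7b
5) 902.256ms=20/7b +180.451ms=4/7b
6) 1082.707ms=24/7b +180.451ms=4/7b
7) 1263.158ms=4b +90.226ms=2/7b
8) 1353.383ms=30/7b +180.451ms=4/7b
9) 1533.835ms=34/7b +90.226ms=2/7b
10) 1624.06ms=36/7b +90.226ms=2/7b
11) 1714.286ms=38/7b +90.226ms=2/7b
12) 1804.511ms=40/7b +90.226ms=2/7b
13) 1894.737ms=6b +631.579ms=2b
14) 2526.316ms=8b +180.451ms=4/7b
15) 2706.767ms=60/7b +180.451ms=4/7b
16) 2887.218ms=64/7b +180.451ms=4/7b
17) 3067.669ms=68/7b +180.451ms=4/7b
18) 3248.12ms=72/7b +180.451ms=4/7b
19) 3428.571ms=76/7b +180.451ms=4/7b
20) 3609.023ms=80/7b +180.451ms=4/7b
21) 3789.474ms=12b +631.579ms=2b
22) 4421.053ms=14b +631.579ms=2b
Σ=16b of 16 (190bpm 4/4) — PASS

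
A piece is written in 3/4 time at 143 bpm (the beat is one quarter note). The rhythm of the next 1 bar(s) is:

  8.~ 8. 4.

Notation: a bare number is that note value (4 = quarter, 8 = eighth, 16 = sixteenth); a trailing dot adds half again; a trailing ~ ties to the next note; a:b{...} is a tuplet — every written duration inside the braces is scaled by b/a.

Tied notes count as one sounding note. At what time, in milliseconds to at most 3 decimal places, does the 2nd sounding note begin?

1. 0.0ms @ 0 + 629.371ms (3/2)
2. 629.371ms @ 3/2 + 629.371ms (3/2)

note 2 onset = 3/2b = 629.371ms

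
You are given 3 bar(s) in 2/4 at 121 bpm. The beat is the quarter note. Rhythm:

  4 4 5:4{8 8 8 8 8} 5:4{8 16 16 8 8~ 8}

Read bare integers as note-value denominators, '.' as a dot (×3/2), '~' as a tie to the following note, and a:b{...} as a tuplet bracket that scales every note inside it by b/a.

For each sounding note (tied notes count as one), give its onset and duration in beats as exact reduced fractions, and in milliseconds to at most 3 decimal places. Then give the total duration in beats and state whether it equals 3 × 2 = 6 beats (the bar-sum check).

1) 0.0ms=0b +495.868ms=1b
2) 495.868ms=1b +495.868ms=1b
3) 991.736ms=2b +198.347ms=2/5b
4) 1190.083ms=12/5b +198.347ms=2/5b
5) 1388.43ms=14/5b +198.347ms=2/5b
6) 1586.777ms=16/5b +198.347ms=2/5b
7) 1785.124ms=18/5b +198.347ms=2/5b
8) 1983.471ms=4b +198.347ms=2/5b
9) 2181.818ms=22/5b +99.174ms=1/5b
10) 2280.992ms=23/5b +99.174ms=1/5b
11) 2380.165ms=24/5b +198.347ms=2/5b
12) 2578.512ms=26/5b +396.694ms=4/5b
Σ=6b of 6 (121bpm 2/4) — PASS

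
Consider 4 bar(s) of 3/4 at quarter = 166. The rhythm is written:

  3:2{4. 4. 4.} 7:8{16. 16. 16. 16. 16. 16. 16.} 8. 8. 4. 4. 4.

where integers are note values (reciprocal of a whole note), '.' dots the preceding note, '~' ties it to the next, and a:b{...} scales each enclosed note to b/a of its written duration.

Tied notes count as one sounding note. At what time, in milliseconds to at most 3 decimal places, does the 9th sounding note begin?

1. 0.0ms @ 0 + 361.446ms (1)
2. 361.446ms @ 1 + 361.446ms (1)
3. 722.892ms @ 2 + 361.446ms (1)
4. 1084.337ms @ 3 + 154.905ms (3/7)
5. 1239.243ms @ 24/7 + 154.905ms (3/7)
6. 1394.148ms @ 27/7 + 154.905ms (3/7)
7. 1549.053ms @ 30/7 + 154.905ms (3/7)
8. 1703.959ms @ 33/7 + 154.905ms (3/7)
9. 1858.864ms @ 36/7 + 154.905ms (3/7)
10. 2013.769ms @ 39/7 + 154.905ms (3/7)
11. 2168.675ms @ 6 + 271.084ms (3/4)
12. 2439.759ms @ 27/4 + 271.084ms (3/4)
13. 2710.843ms @ 15/2 + 542.169ms (3/2)
14. 3253.012ms @ 9 + 542.169ms (3/2)
15. 3795.181ms @ 21/2 + 542.169ms (3/2)

note 9 onset = 36/7b = 1858.864ms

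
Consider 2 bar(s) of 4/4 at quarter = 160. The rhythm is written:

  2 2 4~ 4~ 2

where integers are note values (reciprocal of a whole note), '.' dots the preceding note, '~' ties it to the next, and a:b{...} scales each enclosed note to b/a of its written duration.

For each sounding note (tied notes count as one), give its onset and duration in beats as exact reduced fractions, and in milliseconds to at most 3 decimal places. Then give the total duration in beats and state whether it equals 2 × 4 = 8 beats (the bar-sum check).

1) 0.0ms=0b +750.0ms=2b
2) 750.0ms=2b +750.0ms=2b
3) 1500.0ms=4b +1500.0ms=4b
Σ=8b of 8 (160bpm 4/4) — PASS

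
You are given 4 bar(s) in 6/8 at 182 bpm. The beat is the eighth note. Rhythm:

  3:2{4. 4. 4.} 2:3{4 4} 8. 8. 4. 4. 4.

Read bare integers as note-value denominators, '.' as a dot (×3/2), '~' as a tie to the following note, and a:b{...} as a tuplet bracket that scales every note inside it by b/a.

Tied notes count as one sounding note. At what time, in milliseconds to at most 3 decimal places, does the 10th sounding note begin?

1. 0.0ms @ 0 + 659.341ms (2)
2. 659.341ms @ 2 + 659.341ms (2)
3. 1318.681ms @ 4 + 659.341ms (2)
4. 1978.022ms @ 6 + 989.011ms (3)
5. 2967.033ms @ 9 + 989.011ms (3)
6. 3956.044ms @ 12 + 494.505ms (3/2)
7. 4450.549ms @ 27/2 + 494.505ms (3/2)
8. 4945.055ms @ 15 + 989.011ms (3)
9. 5934.066ms @ 18 + 989.011ms (3)
10. 6923.077ms @ 21 + 989.011ms (3)

note 10 onset = 21b = 6923.077ms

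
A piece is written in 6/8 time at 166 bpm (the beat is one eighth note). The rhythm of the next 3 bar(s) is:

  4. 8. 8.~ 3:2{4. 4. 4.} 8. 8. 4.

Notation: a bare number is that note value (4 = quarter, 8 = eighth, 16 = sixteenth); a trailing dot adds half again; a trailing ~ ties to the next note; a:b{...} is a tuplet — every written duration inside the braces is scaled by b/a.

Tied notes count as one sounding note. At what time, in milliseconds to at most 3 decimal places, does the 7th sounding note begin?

1. 0.0ms @ 0 + 1084.337ms (3)
2. 1084.337ms @ 3 + 542.169ms (3/2)
3. 1626.506ms @ 9/2 + 1265.06ms (7/2)
4. 2891.566ms @ 8 + 722.892ms (2)
5. 3614.458ms @ 10 + 722.892ms (2)
6. 4337.349ms @ 12 + 542.169ms (3/2)
7. 4879.518ms @ 27/2 + 542.169ms (3/2)
8. 5421.687ms @ 15 + 1084.337ms (3)

note 7 onset = 27/2b = 4879.518ms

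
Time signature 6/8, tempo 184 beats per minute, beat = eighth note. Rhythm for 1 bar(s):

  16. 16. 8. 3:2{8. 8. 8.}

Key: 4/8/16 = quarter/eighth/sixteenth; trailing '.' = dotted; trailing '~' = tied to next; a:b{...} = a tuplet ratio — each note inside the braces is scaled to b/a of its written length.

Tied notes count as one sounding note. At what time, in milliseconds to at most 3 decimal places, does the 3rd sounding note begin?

note 3 onset = 3/2b = 489.13ms

1. 0.0ms @ 0 + 244.565ms (3/4)
2. 244.565ms @ 3/4 + 244.565ms (3/4)
3. 489.13ms @ 3/2 + 489.13ms (3/2)
4. 978.261ms @ 3 + 326.087ms (1)
5. 1304.348ms @ 4 + 326.087ms (1)
6. 1630.435ms @ 5 + 326.087ms (1)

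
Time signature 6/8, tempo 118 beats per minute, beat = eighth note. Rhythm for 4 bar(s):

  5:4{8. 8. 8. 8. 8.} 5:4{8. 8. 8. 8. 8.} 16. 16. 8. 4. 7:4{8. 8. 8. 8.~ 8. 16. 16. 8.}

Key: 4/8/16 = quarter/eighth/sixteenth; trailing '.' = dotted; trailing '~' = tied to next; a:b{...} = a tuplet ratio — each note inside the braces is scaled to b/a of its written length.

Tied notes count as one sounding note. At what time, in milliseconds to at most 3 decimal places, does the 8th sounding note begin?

note 8 onset = 42/5b = 4271.186ms

1. 0.0ms @ 0 + 610.169ms (6/5)
2. 610.169ms @ 6/5 + 610.169ms (6/5)
3. 1220.339ms @ 12/5 + 610.169ms (6/5)
4. 1830.508ms @ 18/5 + 610.169ms (6/5)
5. 2440.678ms @ 24/5 + 610.169ms (6/5)
6. 3050.847ms @ 6 + 610.169ms (6/5)
7. 3661.017ms @ 36/5 + 610.169ms (6/5)
8. 4271.186ms @ 42/5 + 610.169ms (6/5)
9. 4881.356ms @ 48/5 + 610.169ms (6/5)
10. 5491.525ms @ 54/5 + 610.169ms (6/5)
11. 6101.695ms @ 12 + 381.356ms (3/4)
12. 6483.051ms @ 51/4 + 381.356ms (3/4)
13. 6864.407ms @ 27/2 + 762.712ms (3/2)
14. 7627.119ms @ 15 + 1525.424ms (3)
15. 9152.542ms @ 18 + 435.835ms (6/7)
16. 9588.378ms @ 132/7 + 435.835ms (6/7)
17. 10024.213ms @ 138/7 + 435.835ms (6/7)
18. 10460.048ms @ 144/7 + 871.671ms (12/7)
19. 11331.719ms @ 156/7 + 217.918ms (3/7)
20. 11549.637ms @ 159/7 + 217.918ms (3/7)
21. 11767.554ms @ 162/7 + 435.835ms (6/7)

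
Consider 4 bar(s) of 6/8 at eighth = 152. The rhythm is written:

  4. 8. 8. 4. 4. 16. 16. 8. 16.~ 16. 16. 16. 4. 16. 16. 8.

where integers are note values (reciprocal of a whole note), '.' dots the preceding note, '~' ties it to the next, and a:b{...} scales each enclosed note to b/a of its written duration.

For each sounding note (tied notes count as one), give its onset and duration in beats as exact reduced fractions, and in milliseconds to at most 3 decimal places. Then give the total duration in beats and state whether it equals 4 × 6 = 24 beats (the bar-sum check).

1) 0.0ms=0b +1184.211ms=3b
2) 1184.211ms=3b +592.105ms=3/2b
3) 1776.316ms=9/2b +592.105ms=3/2b
4) 2368.421ms=6b +1184.211ms=3b
5) 3552.632ms=9b +1184.211ms=3b
6) 4736.842ms=12b +296.053ms=3/4b
7) 5032.895ms=51/4b +296.053ms=3/4b
8) 5328.947ms=27/2b +592.105ms=3/2b
9) 5921.053ms=15b +592.105ms=3/2b
10) 6513.158ms=33/2b +296.053ms=3/4b
11) 6809.211ms=69/4b +296.053ms=3/4b
12) 7105.263ms=18b +1184.211ms=3b
13) 8289.474ms=21b +296.053ms=3/4b
14) 8585.526ms=87/4b +296.053ms=3/4b
15) 8881.579ms=45/2b +592.105ms=3/2b
Σ=24b of 24 (152bpm 6/8) — PASS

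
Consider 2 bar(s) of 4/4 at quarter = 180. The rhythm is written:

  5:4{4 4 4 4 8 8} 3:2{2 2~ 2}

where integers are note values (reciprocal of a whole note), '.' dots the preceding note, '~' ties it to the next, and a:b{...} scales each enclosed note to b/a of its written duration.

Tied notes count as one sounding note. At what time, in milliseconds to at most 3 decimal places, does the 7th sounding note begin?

1. 0.0ms @ 0 + 266.667ms (4/5)
2. 266.667ms @ 4/5 + 266.667ms (4/5)
3. 533.333ms @ 8/5 + 266.667ms (4/5)
4. 800.0ms @ 12/5 + 266.667ms (4/5)
5. 1066.667ms @ 16/5 + 133.333ms (2/5)
6. 1200.0ms @ 18/5 + 133.333ms (2/5)
7. 1333.333ms @ 4 + 444.444ms (4/3)
8. 1777.778ms @ 16/3 + 888.889ms (8/3)

note 7 onset = 4b = 1333.333ms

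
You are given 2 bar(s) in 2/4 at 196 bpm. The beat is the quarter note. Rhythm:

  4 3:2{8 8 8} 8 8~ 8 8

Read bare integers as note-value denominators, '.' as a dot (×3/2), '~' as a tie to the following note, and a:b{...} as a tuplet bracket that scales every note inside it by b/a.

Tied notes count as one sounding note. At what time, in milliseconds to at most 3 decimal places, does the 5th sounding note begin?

1. 0.0ms @ 0 + 306.122ms (1)
2. 306.122ms @ 1 + 102.041ms (1/3)
3. 408.163ms @ 4/3 + 102.041ms (1/3)
4. 510.204ms @ 5/3 + 102.041ms (1/3)
5. 612.245ms @ 2 + 153.061ms (1/2)
6. 765.306ms @ 5/2 + 306.122ms (1)
7. 1071.429ms @ 7/2 + 153.061ms (1/2)

note 5 onset = 2b = 612.245ms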